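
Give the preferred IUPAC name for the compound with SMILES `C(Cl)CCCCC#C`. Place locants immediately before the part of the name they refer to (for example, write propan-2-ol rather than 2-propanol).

7-chlorohept-1-yne

Counting along the main chain through the multiple bond gives 7 carbons: the parent is heptane.
The chain contains a C≡C triple bond, so the unsaturation ending is -yne.
Choose the numbering such that numbering from this end puts the triple bond at C-1 rather than C-6.
This places the triple bond between C-1 and C-2; a chloro group at C-7.
The name is 7-chlorohept-1-yne.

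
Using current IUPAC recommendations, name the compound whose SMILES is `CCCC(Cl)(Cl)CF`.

2,2-dichloro-1-fluoropentane

The parent chain contains 5 carbons (pentane).
Choose the numbering such that the substituent locant set {1,2,2} is lower than {4,4,5} at the first point of difference.
That gives two chloro groups at C-2; a fluoro group at C-1.
Prefixes are listed alphabetically: chloro, fluoro.
The name is 2,2-dichloro-1-fluoropentane.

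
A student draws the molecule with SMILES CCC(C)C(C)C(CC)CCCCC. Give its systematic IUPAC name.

The parent chain contains 10 carbons (decane).
Number the chain so that the substituent locant set {3,4,5} is lower than {6,7,8} at the first point of difference.
This places an ethyl group at C-5; methyl groups at C-3 and C-4.
Prefixes are listed alphabetically: ethyl, methyl.
Putting it together: 5-ethyl-3,4-dimethyldecane.

5-ethyl-3,4-dimethyldecane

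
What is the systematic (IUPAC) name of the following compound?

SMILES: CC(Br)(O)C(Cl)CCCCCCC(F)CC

2-bromo-3-chloro-10-fluorododecan-2-ol

The longest carbon chain that includes the –OH group has 12 carbons, so the parent hydride is dodecane.
An alcohol (–OH) is the principal characteristic group, giving the suffix -ol.
Choose the numbering such that numbering from this end puts the hydroxyl group at C-2 rather than C-11.
With this numbering: the hydroxyl at C-2; a bromo group at C-2; a chloro group at C-3; a fluoro group at C-10.
Substituent prefixes are cited in alphabetical order (multiplying prefixes like di-/tri- are ignored for ordering).
Assembling the pieces gives 2-bromo-3-chloro-10-fluorododecan-2-ol.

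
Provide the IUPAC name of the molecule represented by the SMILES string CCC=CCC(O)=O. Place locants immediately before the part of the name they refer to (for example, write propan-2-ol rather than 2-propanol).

The longest chain bearing the –COOH group and the multiple bond is 6 carbons long (hexane).
The highest-priority functional group is a carboxylic acid (terminal –COOH), so the name ends in -oic acid.
There is one C=C double bond, indicated by the ending -ene.
Number the chain so that the carboxylic acid carbon is C-1 by definition.
That gives the double bond between C-3 and C-4.
Putting it together: hex-3-enoic acid.

hex-3-enoic acid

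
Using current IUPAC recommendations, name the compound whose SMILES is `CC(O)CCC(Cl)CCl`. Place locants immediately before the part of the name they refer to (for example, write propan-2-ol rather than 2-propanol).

The longest carbon chain that includes the –OH group has 6 carbons, so the parent hydride is hexane.
The highest-priority functional group is an alcohol (–OH), so the name ends in -ol.
Choose the numbering such that numbering from this end puts the hydroxyl group at C-2 rather than C-5.
This places the hydroxyl at C-2; chloro groups at C-5 and C-6.
Putting it together: 5,6-dichlorohexan-2-ol.

5,6-dichlorohexan-2-ol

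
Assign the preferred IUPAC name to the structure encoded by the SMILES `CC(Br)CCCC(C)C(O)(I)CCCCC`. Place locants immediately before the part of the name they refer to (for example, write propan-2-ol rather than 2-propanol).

The longest carbon chain that includes the –OH group has 12 carbons, so the parent hydride is dodecane.
The principal characteristic group is an alcohol (–OH), named with the suffix -ol.
Choose the numbering such that numbering from this end puts the hydroxyl group at C-6 rather than C-7.
That gives the hydroxyl at C-6; a bromo group at C-11; an iodo group at C-6; a methyl group at C-7.
Prefixes are listed alphabetically: bromo, iodo, methyl.
The name is 11-bromo-6-iodo-7-methyldodecan-6-ol.

11-bromo-6-iodo-7-methyldodecan-6-ol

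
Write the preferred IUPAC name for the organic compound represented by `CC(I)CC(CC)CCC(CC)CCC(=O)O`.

The longest carbon chain that includes the –COOH group has 10 carbons, so the parent hydride is decane.
A carboxylic acid (terminal –COOH) is the principal characteristic group, giving the suffix -oic acid.
Choose the numbering such that the carboxylic acid carbon is C-1 by definition.
This places ethyl groups at C-4 and C-7; an iodo group at C-9.
Substituent prefixes are cited in alphabetical order (multiplying prefixes like di-/tri- are ignored for ordering).
The name is 4,7-diethyl-9-iododecanoic acid.

4,7-diethyl-9-iododecanoic acid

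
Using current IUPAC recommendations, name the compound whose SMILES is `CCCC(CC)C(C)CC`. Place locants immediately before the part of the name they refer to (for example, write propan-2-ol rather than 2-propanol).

The longest carbon chain is 7 atoms: the parent is heptane.
Number the chain so that the substituent locant set {3,4} is lower than {4,5} at the first point of difference.
With this numbering: an ethyl group at C-4; a methyl group at C-3.
The substituents are ordered alphabetically, ignoring any di-/tri- multipliers.
Assembling the pieces gives 4-ethyl-3-methylheptane.

4-ethyl-3-methylheptane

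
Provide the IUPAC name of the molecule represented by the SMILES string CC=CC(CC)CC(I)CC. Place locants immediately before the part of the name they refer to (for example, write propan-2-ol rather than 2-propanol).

The longest chain bearing the multiple bond is 8 carbons long (octane).
The chain contains a C=C double bond, so the unsaturation ending is -ene.
Choose the numbering such that numbering from this end puts the double bond at C-2 rather than C-6.
That gives the double bond between C-2 and C-3; an ethyl group at C-4; an iodo group at C-6.
Substituent prefixes are cited in alphabetical order (multiplying prefixes like di-/tri- are ignored for ordering).
Putting it together: 4-ethyl-6-iodooct-2-ene.

4-ethyl-6-iodooct-2-ene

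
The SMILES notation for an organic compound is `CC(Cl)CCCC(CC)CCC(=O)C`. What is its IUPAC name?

9-chloro-5-ethyldecan-2-one

The longest chain bearing the carbonyl is 10 carbons long (decane).
The principal characteristic group is a ketone (C=O on an internal carbon), named with the suffix -one.
Choose the numbering such that numbering from this end puts the carbonyl group at C-2 rather than C-9.
This places the carbonyl at C-2; a chloro group at C-9; an ethyl group at C-5.
The substituents are ordered alphabetically, ignoring any di-/tri- multipliers.
The name is 9-chloro-5-ethyldecan-2-one.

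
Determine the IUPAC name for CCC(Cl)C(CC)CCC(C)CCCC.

3-chloro-4-ethyl-7-methylundecane

The longest carbon chain is 11 atoms: the parent is undecane.
The numbering direction is chosen so that the substituent locant set {3,4,7} is lower than {5,8,9} at the first point of difference.
That gives a chloro group at C-3; an ethyl group at C-4; a methyl group at C-7.
The substituents are ordered alphabetically, ignoring any di-/tri- multipliers.
Putting it together: 3-chloro-4-ethyl-7-methylundecane.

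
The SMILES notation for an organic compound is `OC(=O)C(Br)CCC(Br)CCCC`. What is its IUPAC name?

Counting along the main chain through the –COOH group gives 9 carbons: the parent is nonane.
The principal characteristic group is a carboxylic acid (terminal –COOH), named with the suffix -oic acid.
Number the chain so that the carboxylic acid carbon is C-1 by definition.
That gives bromo groups at C-2 and C-5.
Assembling the pieces gives 2,5-dibromononanoic acid.

2,5-dibromononanoic acid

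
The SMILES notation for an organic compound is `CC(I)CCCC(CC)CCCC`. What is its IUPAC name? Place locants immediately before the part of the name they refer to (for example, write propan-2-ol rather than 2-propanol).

The longest continuous carbon chain has 10 atoms, so the parent hydride is decane.
The numbering direction is chosen so that the substituent locant set {2,6} is lower than {5,9} at the first point of difference.
That gives an ethyl group at C-6; an iodo group at C-2.
Substituent prefixes are cited in alphabetical order (multiplying prefixes like di-/tri- are ignored for ordering).
Putting it together: 6-ethyl-2-iododecane.

6-ethyl-2-iododecane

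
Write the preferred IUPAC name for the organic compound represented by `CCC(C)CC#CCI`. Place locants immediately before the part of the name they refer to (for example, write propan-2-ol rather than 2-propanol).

1-iodo-5-methylhept-2-yne

Counting along the main chain through the multiple bond gives 7 carbons: the parent is heptane.
There is one C≡C triple bond, indicated by the ending -yne.
Number the chain so that numbering from this end puts the triple bond at C-2 rather than C-5.
With this numbering: the triple bond between C-2 and C-3; an iodo group at C-1; a methyl group at C-5.
Prefixes are listed alphabetically: iodo, methyl.
Assembling the pieces gives 1-iodo-5-methylhept-2-yne.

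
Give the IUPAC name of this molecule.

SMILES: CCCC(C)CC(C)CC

3,5-dimethyloctane

The parent chain contains 8 carbons (octane).
The numbering direction is chosen so that the substituent locant set {3,5} is lower than {4,6} at the first point of difference.
With this numbering: methyl groups at C-3 and C-5.
The name is 3,5-dimethyloctane.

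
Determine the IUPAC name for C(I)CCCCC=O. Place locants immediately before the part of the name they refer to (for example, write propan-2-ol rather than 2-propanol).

6-iodohexanal

Counting along the main chain through the –CHO group gives 6 carbons: the parent is hexane.
The highest-priority functional group is an aldehyde (terminal –CHO), so the name ends in -al.
Number the chain so that the aldehyde carbon is C-1 by definition.
That gives an iodo group at C-6.
Assembling the pieces gives 6-iodohexanal.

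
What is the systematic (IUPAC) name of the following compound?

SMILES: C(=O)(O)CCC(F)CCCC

4-fluorooctanoic acid

The longest chain bearing the –COOH group is 8 carbons long (octane).
A carboxylic acid (terminal –COOH) is the principal characteristic group, giving the suffix -oic acid.
The numbering direction is chosen so that the carboxylic acid carbon is C-1 by definition.
With this numbering: a fluoro group at C-4.
The name is 4-fluorooctanoic acid.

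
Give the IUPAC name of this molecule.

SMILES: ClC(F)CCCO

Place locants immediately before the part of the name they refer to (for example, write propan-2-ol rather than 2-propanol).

4-chloro-4-fluorobutan-1-ol

The longest chain bearing the –OH group is 4 carbons long (butane).
The highest-priority functional group is an alcohol (–OH), so the name ends in -ol.
Number the chain so that numbering from this end puts the hydroxyl group at C-1 rather than C-4.
That gives the hydroxyl at C-1; a chloro group at C-4; a fluoro group at C-4.
Substituent prefixes are cited in alphabetical order (multiplying prefixes like di-/tri- are ignored for ordering).
Putting it together: 4-chloro-4-fluorobutan-1-ol.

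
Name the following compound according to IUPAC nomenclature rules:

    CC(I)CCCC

2-iodohexane

The longest continuous carbon chain has 6 atoms, so the parent hydride is hexane.
Number the chain so that the substituent locant set {2} is lower than {5} at the first point of difference.
With this numbering: an iodo group at C-2.
The name is 2-iodohexane.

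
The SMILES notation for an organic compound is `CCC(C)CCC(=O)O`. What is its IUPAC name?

The longest carbon chain that includes the –COOH group has 6 carbons, so the parent hydride is hexane.
The principal characteristic group is a carboxylic acid (terminal –COOH), named with the suffix -oic acid.
Choose the numbering such that the carboxylic acid carbon is C-1 by definition.
With this numbering: a methyl group at C-4.
Putting it together: 4-methylhexanoic acid.

4-methylhexanoic acid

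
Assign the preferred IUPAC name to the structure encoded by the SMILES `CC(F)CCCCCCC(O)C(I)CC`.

Counting along the main chain through the –OH group gives 12 carbons: the parent is dodecane.
The principal characteristic group is an alcohol (–OH), named with the suffix -ol.
The numbering direction is chosen so that numbering from this end puts the hydroxyl group at C-4 rather than C-9.
With this numbering: the hydroxyl at C-4; a fluoro group at C-11; an iodo group at C-3.
Substituent prefixes are cited in alphabetical order (multiplying prefixes like di-/tri- are ignored for ordering).
Assembling the pieces gives 11-fluoro-3-iodododecan-4-ol.

11-fluoro-3-iodododecan-4-ol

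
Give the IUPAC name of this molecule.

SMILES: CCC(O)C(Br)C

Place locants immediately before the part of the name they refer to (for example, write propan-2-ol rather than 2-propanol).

The longest chain bearing the –OH group is 5 carbons long (pentane).
An alcohol (–OH) is the principal characteristic group, giving the suffix -ol.
Choose the numbering such that the substituent locant set {2} is lower than {4} at the first point of difference.
This places the hydroxyl at C-3; a bromo group at C-2.
Assembling the pieces gives 2-bromopentan-3-ol.

2-bromopentan-3-ol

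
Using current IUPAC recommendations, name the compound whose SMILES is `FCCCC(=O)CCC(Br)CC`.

The longest carbon chain that includes the carbonyl has 9 carbons, so the parent hydride is nonane.
The highest-priority functional group is a ketone (C=O on an internal carbon), so the name ends in -one.
Number the chain so that numbering from this end puts the carbonyl group at C-4 rather than C-6.
That gives the carbonyl at C-4; a bromo group at C-7; a fluoro group at C-1.
Prefixes are listed alphabetically: bromo, fluoro.
Putting it together: 7-bromo-1-fluorononan-4-one.

7-bromo-1-fluorononan-4-one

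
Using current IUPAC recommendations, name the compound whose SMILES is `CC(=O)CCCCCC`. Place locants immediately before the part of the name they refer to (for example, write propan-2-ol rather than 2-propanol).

Counting along the main chain through the carbonyl gives 8 carbons: the parent is octane.
The highest-priority functional group is a ketone (C=O on an internal carbon), so the name ends in -one.
Number the chain so that numbering from this end puts the carbonyl group at C-2 rather than C-7.
With this numbering: the carbonyl at C-2.
The name is octan-2-one.

octan-2-one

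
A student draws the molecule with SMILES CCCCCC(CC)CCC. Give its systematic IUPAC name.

The longest continuous carbon chain has 9 atoms, so the parent hydride is nonane.
The numbering direction is chosen so that the substituent locant set {4} is lower than {6} at the first point of difference.
That gives an ethyl group at C-4.
The name is 4-ethylnonane.

4-ethylnonane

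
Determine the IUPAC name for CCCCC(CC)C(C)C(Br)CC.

The longest carbon chain is 9 atoms: the parent is nonane.
The numbering direction is chosen so that the substituent locant set {3,4,5} is lower than {5,6,7} at the first point of difference.
With this numbering: a bromo group at C-3; an ethyl group at C-5; a methyl group at C-4.
Substituent prefixes are cited in alphabetical order (multiplying prefixes like di-/tri- are ignored for ordering).
Assembling the pieces gives 3-bromo-5-ethyl-4-methylnonane.

3-bromo-5-ethyl-4-methylnonane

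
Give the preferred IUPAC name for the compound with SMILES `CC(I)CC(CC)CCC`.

4-ethyl-2-iodoheptane

The longest carbon chain is 7 atoms: the parent is heptane.
Number the chain so that the substituent locant set {2,4} is lower than {4,6} at the first point of difference.
That gives an ethyl group at C-4; an iodo group at C-2.
The substituents are ordered alphabetically, ignoring any di-/tri- multipliers.
The name is 4-ethyl-2-iodoheptane.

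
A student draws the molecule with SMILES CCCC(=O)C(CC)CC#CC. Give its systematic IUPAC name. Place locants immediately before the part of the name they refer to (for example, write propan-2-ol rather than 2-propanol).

The longest chain bearing the carbonyl and the multiple bond is 9 carbons long (nonane).
The principal characteristic group is a ketone (C=O on an internal carbon), named with the suffix -one.
The chain contains a C≡C triple bond, so the unsaturation ending is -yne.
Choose the numbering such that numbering from this end puts the carbonyl group at C-4 rather than C-6.
With this numbering: the carbonyl at C-4; the triple bond between C-7 and C-8; an ethyl group at C-5.
The name is 5-ethylnon-7-yn-4-one.

5-ethylnon-7-yn-4-one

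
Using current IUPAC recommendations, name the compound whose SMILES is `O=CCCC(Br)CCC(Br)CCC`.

The longest carbon chain that includes the –CHO group has 10 carbons, so the parent hydride is decane.
An aldehyde (terminal –CHO) is the principal characteristic group, giving the suffix -al.
The numbering direction is chosen so that the aldehyde carbon is C-1 by definition.
With this numbering: bromo groups at C-4 and C-7.
Putting it together: 4,7-dibromodecanal.

4,7-dibromodecanal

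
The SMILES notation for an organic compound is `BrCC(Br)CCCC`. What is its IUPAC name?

1,2-dibromohexane

The parent chain contains 6 carbons (hexane).
Choose the numbering such that the substituent locant set {1,2} is lower than {5,6} at the first point of difference.
That gives bromo groups at C-1 and C-2.
Assembling the pieces gives 1,2-dibromohexane.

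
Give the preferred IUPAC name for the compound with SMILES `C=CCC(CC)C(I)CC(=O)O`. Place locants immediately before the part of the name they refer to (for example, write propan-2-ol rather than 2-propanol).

4-ethyl-3-iodohept-6-enoic acid

Counting along the main chain through the –COOH group and the multiple bond gives 7 carbons: the parent is heptane.
A carboxylic acid (terminal –COOH) is the principal characteristic group, giving the suffix -oic acid.
The chain contains a C=C double bond, so the unsaturation ending is -ene.
Number the chain so that the carboxylic acid carbon is C-1 by definition.
With this numbering: the double bond between C-6 and C-7; an ethyl group at C-4; an iodo group at C-3.
The substituents are ordered alphabetically, ignoring any di-/tri- multipliers.
Putting it together: 4-ethyl-3-iodohept-6-enoic acid.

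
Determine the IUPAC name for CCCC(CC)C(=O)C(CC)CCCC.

4,6-diethyldecan-5-one

Counting along the main chain through the carbonyl gives 10 carbons: the parent is decane.
A ketone (C=O on an internal carbon) is the principal characteristic group, giving the suffix -one.
The numbering direction is chosen so that numbering from this end puts the carbonyl group at C-5 rather than C-6.
This places the carbonyl at C-5; ethyl groups at C-4 and C-6.
Putting it together: 4,6-diethyldecan-5-one.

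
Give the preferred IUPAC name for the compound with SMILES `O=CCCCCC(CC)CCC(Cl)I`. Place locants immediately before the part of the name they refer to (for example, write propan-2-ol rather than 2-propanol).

9-chloro-6-ethyl-9-iodononanal

Counting along the main chain through the –CHO group gives 9 carbons: the parent is nonane.
The principal characteristic group is an aldehyde (terminal –CHO), named with the suffix -al.
The numbering direction is chosen so that the aldehyde carbon is C-1 by definition.
This places a chloro group at C-9; an ethyl group at C-6; an iodo group at C-9.
Prefixes are listed alphabetically: chloro, ethyl, iodo.
Putting it together: 9-chloro-6-ethyl-9-iodononanal.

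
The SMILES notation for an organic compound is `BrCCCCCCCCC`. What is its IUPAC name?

1-bromononane

The longest carbon chain is 9 atoms: the parent is nonane.
The numbering direction is chosen so that the substituent locant set {1} is lower than {9} at the first point of difference.
That gives a bromo group at C-1.
Assembling the pieces gives 1-bromononane.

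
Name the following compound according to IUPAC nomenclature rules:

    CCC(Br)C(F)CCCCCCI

8-bromo-7-fluoro-1-iododecane

The longest continuous carbon chain has 10 atoms, so the parent hydride is decane.
Number the chain so that the substituent locant set {1,7,8} is lower than {3,4,10} at the first point of difference.
This places a bromo group at C-8; a fluoro group at C-7; an iodo group at C-1.
Substituent prefixes are cited in alphabetical order (multiplying prefixes like di-/tri- are ignored for ordering).
Assembling the pieces gives 8-bromo-7-fluoro-1-iododecane.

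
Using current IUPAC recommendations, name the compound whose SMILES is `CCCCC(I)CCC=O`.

Counting along the main chain through the –CHO group gives 8 carbons: the parent is octane.
The highest-priority functional group is an aldehyde (terminal –CHO), so the name ends in -al.
Choose the numbering such that the aldehyde carbon is C-1 by definition.
With this numbering: an iodo group at C-4.
The name is 4-iodooctanal.

4-iodooctanal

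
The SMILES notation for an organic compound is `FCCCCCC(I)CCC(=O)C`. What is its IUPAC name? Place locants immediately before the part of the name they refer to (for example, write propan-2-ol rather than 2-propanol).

10-fluoro-5-iododecan-2-one

The longest chain bearing the carbonyl is 10 carbons long (decane).
The highest-priority functional group is a ketone (C=O on an internal carbon), so the name ends in -one.
The numbering direction is chosen so that numbering from this end puts the carbonyl group at C-2 rather than C-9.
That gives the carbonyl at C-2; a fluoro group at C-10; an iodo group at C-5.
Substituent prefixes are cited in alphabetical order (multiplying prefixes like di-/tri- are ignored for ordering).
The name is 10-fluoro-5-iododecan-2-one.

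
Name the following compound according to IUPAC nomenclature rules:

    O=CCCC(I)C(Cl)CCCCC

5-chloro-4-iododecanal

Counting along the main chain through the –CHO group gives 10 carbons: the parent is decane.
An aldehyde (terminal –CHO) is the principal characteristic group, giving the suffix -al.
Choose the numbering such that the aldehyde carbon is C-1 by definition.
This places a chloro group at C-5; an iodo group at C-4.
Prefixes are listed alphabetically: chloro, iodo.
Assembling the pieces gives 5-chloro-4-iododecanal.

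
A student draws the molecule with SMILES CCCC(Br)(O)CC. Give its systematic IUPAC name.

Counting along the main chain through the –OH group gives 6 carbons: the parent is hexane.
The principal characteristic group is an alcohol (–OH), named with the suffix -ol.
The numbering direction is chosen so that numbering from this end puts the hydroxyl group at C-3 rather than C-4.
This places the hydroxyl at C-3; a bromo group at C-3.
Assembling the pieces gives 3-bromohexan-3-ol.

3-bromohexan-3-ol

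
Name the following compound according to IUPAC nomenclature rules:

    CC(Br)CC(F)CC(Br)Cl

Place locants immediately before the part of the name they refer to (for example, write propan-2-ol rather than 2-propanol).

1,5-dibromo-1-chloro-3-fluorohexane

The longest carbon chain is 6 atoms: the parent is hexane.
Choose the numbering such that the substituent locant set {1,1,3,5} is lower than {2,4,6,6} at the first point of difference.
With this numbering: bromo groups at C-1 and C-5; a chloro group at C-1; a fluoro group at C-3.
Substituent prefixes are cited in alphabetical order (multiplying prefixes like di-/tri- are ignored for ordering).
Assembling the pieces gives 1,5-dibromo-1-chloro-3-fluorohexane.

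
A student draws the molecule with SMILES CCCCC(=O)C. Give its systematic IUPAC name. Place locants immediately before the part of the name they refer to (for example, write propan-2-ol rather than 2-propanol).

The longest chain bearing the carbonyl is 6 carbons long (hexane).
The highest-priority functional group is a ketone (C=O on an internal carbon), so the name ends in -one.
Number the chain so that numbering from this end puts the carbonyl group at C-2 rather than C-5.
With this numbering: the carbonyl at C-2.
Putting it together: hexan-2-one.

hexan-2-one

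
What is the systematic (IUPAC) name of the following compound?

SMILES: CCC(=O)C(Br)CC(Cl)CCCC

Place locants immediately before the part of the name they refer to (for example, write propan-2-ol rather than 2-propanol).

The longest carbon chain that includes the carbonyl has 10 carbons, so the parent hydride is decane.
The highest-priority functional group is a ketone (C=O on an internal carbon), so the name ends in -one.
Number the chain so that numbering from this end puts the carbonyl group at C-3 rather than C-8.
That gives the carbonyl at C-3; a bromo group at C-4; a chloro group at C-6.
Substituent prefixes are cited in alphabetical order (multiplying prefixes like di-/tri- are ignored for ordering).
The name is 4-bromo-6-chlorodecan-3-one.

4-bromo-6-chlorodecan-3-one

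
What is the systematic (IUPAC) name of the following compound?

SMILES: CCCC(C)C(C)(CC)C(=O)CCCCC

The longest carbon chain that includes the carbonyl has 11 carbons, so the parent hydride is undecane.
The principal characteristic group is a ketone (C=O on an internal carbon), named with the suffix -one.
Number the chain so that the substituent locant set {4,5,5} is lower than {7,7,8} at the first point of difference.
This places the carbonyl at C-6; an ethyl group at C-5; methyl groups at C-4 and C-5.
Prefixes are listed alphabetically: ethyl, methyl.
Putting it together: 5-ethyl-4,5-dimethylundecan-6-one.

5-ethyl-4,5-dimethylundecan-6-one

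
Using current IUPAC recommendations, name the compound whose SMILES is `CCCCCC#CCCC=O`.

Counting along the main chain through the –CHO group and the multiple bond gives 10 carbons: the parent is decane.
An aldehyde (terminal –CHO) is the principal characteristic group, giving the suffix -al.
The chain contains a C≡C triple bond, so the unsaturation ending is -yne.
The numbering direction is chosen so that the aldehyde carbon is C-1 by definition.
This places the triple bond between C-4 and C-5.
The name is dec-4-ynal.

dec-4-ynal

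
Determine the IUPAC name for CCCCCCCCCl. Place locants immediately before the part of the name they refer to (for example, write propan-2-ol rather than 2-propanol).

1-chlorooctane

The longest continuous carbon chain has 8 atoms, so the parent hydride is octane.
Choose the numbering such that the substituent locant set {1} is lower than {8} at the first point of difference.
This places a chloro group at C-1.
The name is 1-chlorooctane.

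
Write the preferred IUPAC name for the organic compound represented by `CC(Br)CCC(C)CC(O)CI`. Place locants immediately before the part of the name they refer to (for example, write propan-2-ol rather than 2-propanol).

7-bromo-1-iodo-4-methyloctan-2-ol

Counting along the main chain through the –OH group gives 8 carbons: the parent is octane.
The highest-priority functional group is an alcohol (–OH), so the name ends in -ol.
Number the chain so that numbering from this end puts the hydroxyl group at C-2 rather than C-7.
This places the hydroxyl at C-2; a bromo group at C-7; an iodo group at C-1; a methyl group at C-4.
Prefixes are listed alphabetically: bromo, iodo, methyl.
The name is 7-bromo-1-iodo-4-methyloctan-2-ol.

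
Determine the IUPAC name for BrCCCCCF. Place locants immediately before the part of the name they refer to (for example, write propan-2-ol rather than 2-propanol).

The longest continuous carbon chain has 5 atoms, so the parent hydride is pentane.
Number the chain so that the locant sets are identical either way, so the alphabetically earlier bromo substituent takes the lower locant (1 rather than 5).
That gives a bromo group at C-1; a fluoro group at C-5.
Prefixes are listed alphabetically: bromo, fluoro.
Putting it together: 1-bromo-5-fluoropentane.

1-bromo-5-fluoropentane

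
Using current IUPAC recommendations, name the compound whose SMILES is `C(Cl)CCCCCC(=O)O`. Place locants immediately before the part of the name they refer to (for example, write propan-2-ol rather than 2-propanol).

Counting along the main chain through the –COOH group gives 7 carbons: the parent is heptane.
A carboxylic acid (terminal –COOH) is the principal characteristic group, giving the suffix -oic acid.
The numbering direction is chosen so that the carboxylic acid carbon is C-1 by definition.
This places a chloro group at C-7.
Putting it together: 7-chloroheptanoic acid.

7-chloroheptanoic acid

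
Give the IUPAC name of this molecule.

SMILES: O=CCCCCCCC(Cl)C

8-chlorononanal

The longest carbon chain that includes the –CHO group has 9 carbons, so the parent hydride is nonane.
An aldehyde (terminal –CHO) is the principal characteristic group, giving the suffix -al.
Number the chain so that the aldehyde carbon is C-1 by definition.
This places a chloro group at C-8.
Assembling the pieces gives 8-chlorononanal.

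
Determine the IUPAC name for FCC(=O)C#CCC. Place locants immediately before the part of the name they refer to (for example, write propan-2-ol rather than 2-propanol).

1-fluorohex-3-yn-2-one

The longest chain bearing the carbonyl and the multiple bond is 6 carbons long (hexane).
A ketone (C=O on an internal carbon) is the principal characteristic group, giving the suffix -one.
There is one C≡C triple bond, indicated by the ending -yne.
Number the chain so that numbering from this end puts the carbonyl group at C-2 rather than C-5.
This places the carbonyl at C-2; the triple bond between C-3 and C-4; a fluoro group at C-1.
The name is 1-fluorohex-3-yn-2-one.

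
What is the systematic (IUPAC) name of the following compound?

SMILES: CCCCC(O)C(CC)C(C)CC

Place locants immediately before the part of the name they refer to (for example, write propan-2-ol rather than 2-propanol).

Counting along the main chain through the –OH group gives 9 carbons: the parent is nonane.
The highest-priority functional group is an alcohol (–OH), so the name ends in -ol.
Number the chain so that the substituent locant set {3,4} is lower than {6,7} at the first point of difference.
With this numbering: the hydroxyl at C-5; an ethyl group at C-4; a methyl group at C-3.
The substituents are ordered alphabetically, ignoring any di-/tri- multipliers.
Assembling the pieces gives 4-ethyl-3-methylnonan-5-ol.

4-ethyl-3-methylnonan-5-ol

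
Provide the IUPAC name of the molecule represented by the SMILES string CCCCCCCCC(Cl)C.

2-chlorodecane

The parent chain contains 10 carbons (decane).
Number the chain so that the substituent locant set {2} is lower than {9} at the first point of difference.
This places a chloro group at C-2.
The name is 2-chlorodecane.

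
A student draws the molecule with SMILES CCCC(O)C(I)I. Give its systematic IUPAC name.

The longest carbon chain that includes the –OH group has 5 carbons, so the parent hydride is pentane.
An alcohol (–OH) is the principal characteristic group, giving the suffix -ol.
Choose the numbering such that numbering from this end puts the hydroxyl group at C-2 rather than C-4.
This places the hydroxyl at C-2; two iodo groups at C-1.
The name is 1,1-diiodopentan-2-ol.

1,1-diiodopentan-2-ol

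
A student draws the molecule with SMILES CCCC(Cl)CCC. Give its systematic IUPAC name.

The parent chain contains 7 carbons (heptane).
Numbering from either end gives identical locants here.
With this numbering: a chloro group at C-4.
Putting it together: 4-chloroheptane.

4-chloroheptane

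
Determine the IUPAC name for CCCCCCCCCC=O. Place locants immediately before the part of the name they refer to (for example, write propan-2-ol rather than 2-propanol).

decanal

The longest chain bearing the –CHO group is 10 carbons long (decane).
An aldehyde (terminal –CHO) is the principal characteristic group, giving the suffix -al.
Choose the numbering such that the aldehyde carbon is C-1 by definition.
Putting it together: decanal.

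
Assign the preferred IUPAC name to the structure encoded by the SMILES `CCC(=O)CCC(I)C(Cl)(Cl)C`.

7,7-dichloro-6-iodooctan-3-one

Counting along the main chain through the carbonyl gives 8 carbons: the parent is octane.
A ketone (C=O on an internal carbon) is the principal characteristic group, giving the suffix -one.
The numbering direction is chosen so that numbering from this end puts the carbonyl group at C-3 rather than C-6.
With this numbering: the carbonyl at C-3; two chloro groups at C-7; an iodo group at C-6.
The substituents are ordered alphabetically, ignoring any di-/tri- multipliers.
The name is 7,7-dichloro-6-iodooctan-3-one.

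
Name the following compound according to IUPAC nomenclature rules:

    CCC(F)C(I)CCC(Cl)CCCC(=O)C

The longest carbon chain that includes the carbonyl has 12 carbons, so the parent hydride is dodecane.
The highest-priority functional group is a ketone (C=O on an internal carbon), so the name ends in -one.
Choose the numbering such that numbering from this end puts the carbonyl group at C-2 rather than C-11.
This places the carbonyl at C-2; a chloro group at C-6; a fluoro group at C-10; an iodo group at C-9.
Prefixes are listed alphabetically: chloro, fluoro, iodo.
The name is 6-chloro-10-fluoro-9-iodododecan-2-one.

6-chloro-10-fluoro-9-iodododecan-2-one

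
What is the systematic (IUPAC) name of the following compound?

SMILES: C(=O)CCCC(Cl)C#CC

The longest carbon chain that includes the –CHO group and the multiple bond has 8 carbons, so the parent hydride is octane.
The principal characteristic group is an aldehyde (terminal –CHO), named with the suffix -al.
The chain contains a C≡C triple bond, so the unsaturation ending is -yne.
Choose the numbering such that the aldehyde carbon is C-1 by definition.
That gives the triple bond between C-6 and C-7; a chloro group at C-5.
Putting it together: 5-chlorooct-6-ynal.

5-chlorooct-6-ynal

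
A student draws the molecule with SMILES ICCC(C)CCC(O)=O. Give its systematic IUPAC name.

6-iodo-4-methylhexanoic acid

The longest carbon chain that includes the –COOH group has 6 carbons, so the parent hydride is hexane.
A carboxylic acid (terminal –COOH) is the principal characteristic group, giving the suffix -oic acid.
Choose the numbering such that the carboxylic acid carbon is C-1 by definition.
This places an iodo group at C-6; a methyl group at C-4.
The substituents are ordered alphabetically, ignoring any di-/tri- multipliers.
Assembling the pieces gives 6-iodo-4-methylhexanoic acid.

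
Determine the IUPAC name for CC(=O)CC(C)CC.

The longest chain bearing the carbonyl is 6 carbons long (hexane).
The principal characteristic group is a ketone (C=O on an internal carbon), named with the suffix -one.
Choose the numbering such that numbering from this end puts the carbonyl group at C-2 rather than C-5.
This places the carbonyl at C-2; a methyl group at C-4.
Putting it together: 4-methylhexan-2-one.

4-methylhexan-2-one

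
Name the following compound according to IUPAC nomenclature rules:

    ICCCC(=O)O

4-iodobutanoic acid

The longest carbon chain that includes the –COOH group has 4 carbons, so the parent hydride is butane.
The principal characteristic group is a carboxylic acid (terminal –COOH), named with the suffix -oic acid.
Number the chain so that the carboxylic acid carbon is C-1 by definition.
With this numbering: an iodo group at C-4.
Assembling the pieces gives 4-iodobutanoic acid.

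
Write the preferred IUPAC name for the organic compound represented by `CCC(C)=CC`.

The longest chain bearing the multiple bond is 5 carbons long (pentane).
The chain contains a C=C double bond, so the unsaturation ending is -ene.
Choose the numbering such that numbering from this end puts the double bond at C-2 rather than C-3.
That gives the double bond between C-2 and C-3; a methyl group at C-3.
The name is 3-methylpent-2-ene.

3-methylpent-2-ene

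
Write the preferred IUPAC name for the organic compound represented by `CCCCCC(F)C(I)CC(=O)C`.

5-fluoro-4-iododecan-2-one

The longest carbon chain that includes the carbonyl has 10 carbons, so the parent hydride is decane.
A ketone (C=O on an internal carbon) is the principal characteristic group, giving the suffix -one.
The numbering direction is chosen so that numbering from this end puts the carbonyl group at C-2 rather than C-9.
That gives the carbonyl at C-2; a fluoro group at C-5; an iodo group at C-4.
The substituents are ordered alphabetically, ignoring any di-/tri- multipliers.
The name is 5-fluoro-4-iododecan-2-one.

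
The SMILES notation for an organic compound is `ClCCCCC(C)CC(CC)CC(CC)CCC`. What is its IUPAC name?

The longest continuous carbon chain has 12 atoms, so the parent hydride is dodecane.
Number the chain so that the substituent locant set {1,5,7,9} is lower than {4,6,8,12} at the first point of difference.
That gives a chloro group at C-1; ethyl groups at C-7 and C-9; a methyl group at C-5.
The substituents are ordered alphabetically, ignoring any di-/tri- multipliers.
The name is 1-chloro-7,9-diethyl-5-methyldodecane.

1-chloro-7,9-diethyl-5-methyldodecane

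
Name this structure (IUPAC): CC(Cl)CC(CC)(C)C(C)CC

The parent chain contains 7 carbons (heptane).
The numbering direction is chosen so that the substituent locant set {2,4,4,5} is lower than {3,4,4,6} at the first point of difference.
This places a chloro group at C-2; an ethyl group at C-4; methyl groups at C-4 and C-5.
The substituents are ordered alphabetically, ignoring any di-/tri- multipliers.
Putting it together: 2-chloro-4-ethyl-4,5-dimethylheptane.

2-chloro-4-ethyl-4,5-dimethylheptane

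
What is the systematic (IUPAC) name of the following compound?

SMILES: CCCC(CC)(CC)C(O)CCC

The longest carbon chain that includes the –OH group has 8 carbons, so the parent hydride is octane.
An alcohol (–OH) is the principal characteristic group, giving the suffix -ol.
Number the chain so that numbering from this end puts the hydroxyl group at C-4 rather than C-5.
This places the hydroxyl at C-4; two ethyl groups at C-5.
The name is 5,5-diethyloctan-4-ol.

5,5-diethyloctan-4-ol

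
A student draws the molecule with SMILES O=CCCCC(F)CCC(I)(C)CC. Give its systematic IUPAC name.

The longest carbon chain that includes the –CHO group has 10 carbons, so the parent hydride is decane.
The highest-priority functional group is an aldehyde (terminal –CHO), so the name ends in -al.
The numbering direction is chosen so that the aldehyde carbon is C-1 by definition.
This places a fluoro group at C-5; an iodo group at C-8; a methyl group at C-8.
Prefixes are listed alphabetically: fluoro, iodo, methyl.
The name is 5-fluoro-8-iodo-8-methyldecanal.

5-fluoro-8-iodo-8-methyldecanal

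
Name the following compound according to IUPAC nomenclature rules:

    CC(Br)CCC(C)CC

The longest carbon chain is 7 atoms: the parent is heptane.
Number the chain so that the substituent locant set {2,5} is lower than {3,6} at the first point of difference.
With this numbering: a bromo group at C-2; a methyl group at C-5.
Substituent prefixes are cited in alphabetical order (multiplying prefixes like di-/tri- are ignored for ordering).
Assembling the pieces gives 2-bromo-5-methylheptane.

2-bromo-5-methylheptane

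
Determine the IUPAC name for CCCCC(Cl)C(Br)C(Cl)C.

The longest carbon chain is 8 atoms: the parent is octane.
The numbering direction is chosen so that the substituent locant set {2,3,4} is lower than {5,6,7} at the first point of difference.
This places a bromo group at C-3; chloro groups at C-2 and C-4.
Prefixes are listed alphabetically: bromo, chloro.
Putting it together: 3-bromo-2,4-dichlorooctane.

3-bromo-2,4-dichlorooctane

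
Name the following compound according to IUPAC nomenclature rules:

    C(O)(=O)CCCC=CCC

oct-5-enoic acid

The longest carbon chain that includes the –COOH group and the multiple bond has 8 carbons, so the parent hydride is octane.
The principal characteristic group is a carboxylic acid (terminal –COOH), named with the suffix -oic acid.
A C=C double bond in the chain gives the infix -ene-.
Number the chain so that the carboxylic acid carbon is C-1 by definition.
With this numbering: the double bond between C-5 and C-6.
Putting it together: oct-5-enoic acid.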